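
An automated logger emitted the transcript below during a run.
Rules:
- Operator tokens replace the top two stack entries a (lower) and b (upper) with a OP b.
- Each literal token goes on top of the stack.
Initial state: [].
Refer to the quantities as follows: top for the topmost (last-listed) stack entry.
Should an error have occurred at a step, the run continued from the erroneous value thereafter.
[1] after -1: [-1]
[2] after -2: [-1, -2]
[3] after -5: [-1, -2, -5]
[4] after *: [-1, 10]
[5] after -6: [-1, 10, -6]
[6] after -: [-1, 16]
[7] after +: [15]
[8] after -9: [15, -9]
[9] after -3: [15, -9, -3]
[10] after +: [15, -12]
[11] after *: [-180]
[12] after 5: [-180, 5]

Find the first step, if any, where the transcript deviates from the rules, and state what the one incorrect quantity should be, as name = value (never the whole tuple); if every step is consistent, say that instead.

Step 1: push -1: top = -1 — in agreement.
Step 2: push -2: top = -2 — matches.
Step 3: push -5: top = -5 — exactly as logged.
Step 4: -2 * -5 = 10 — same as recorded.
Step 5: push -6: top = -6 — checks out.
Step 6: 10 - -6 = 16 — agrees with the transcript.
Step 7: -1 + 16 = 15 — matches.
Step 8: push -9: top = -9 — exactly as logged.
Step 9: push -3: top = -3 — consistent with the transcript.
Step 10: -9 + -3 = -12 — confirmed correct.
Step 11: 15 * -12 = -180 — same as recorded.
Step 12: push 5: top = 5 — verified.
Each recorded entry agrees with the recomputation.

no error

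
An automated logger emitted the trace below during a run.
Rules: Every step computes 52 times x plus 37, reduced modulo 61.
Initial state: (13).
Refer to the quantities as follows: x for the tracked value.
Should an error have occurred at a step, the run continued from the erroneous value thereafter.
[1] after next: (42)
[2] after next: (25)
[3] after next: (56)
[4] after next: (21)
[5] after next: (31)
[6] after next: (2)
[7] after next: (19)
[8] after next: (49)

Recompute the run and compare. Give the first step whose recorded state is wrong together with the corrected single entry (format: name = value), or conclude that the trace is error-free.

1. x = (52*13 + 37) mod 61 = 42 (confirmed correct)
2. x = (52*42 + 37) mod 61 = 25 (same as recorded)
3. x = (52*25 + 37) mod 61 = 56 (matches)
4. x = (52*56 + 37) mod 61 = 21 (confirmed correct)
5. x = (52*21 + 37) mod 61 = 31 (verified)
6. x = (52*31 + 37) mod 61 = 2 (verified)
7. x = (52*2 + 37) mod 61 = 19 (no discrepancy)
8. x = (52*19 + 37) mod 61 = 49 (exactly as logged)
No step deviates from the rules.

no error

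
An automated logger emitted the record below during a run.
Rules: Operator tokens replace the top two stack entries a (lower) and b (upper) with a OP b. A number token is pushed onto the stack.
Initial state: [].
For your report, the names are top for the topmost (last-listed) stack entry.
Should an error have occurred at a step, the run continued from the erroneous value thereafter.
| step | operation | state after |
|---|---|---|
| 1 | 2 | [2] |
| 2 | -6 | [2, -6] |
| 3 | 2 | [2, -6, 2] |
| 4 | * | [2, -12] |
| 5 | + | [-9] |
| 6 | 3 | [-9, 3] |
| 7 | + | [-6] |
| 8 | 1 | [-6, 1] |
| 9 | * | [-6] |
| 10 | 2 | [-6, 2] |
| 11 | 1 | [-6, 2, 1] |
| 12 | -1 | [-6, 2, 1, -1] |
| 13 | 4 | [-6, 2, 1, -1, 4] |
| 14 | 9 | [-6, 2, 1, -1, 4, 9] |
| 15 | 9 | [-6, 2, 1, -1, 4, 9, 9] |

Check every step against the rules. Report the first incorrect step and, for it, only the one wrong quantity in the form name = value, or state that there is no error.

Recomputing the run from the initial state:
step 1: [2]
step 2: [2, -6]
step 3: [2, -6, 2]
step 4: [2, -12]
step 5: [-10]
step 6: [-10, 3]
step 7: [-7]
step 8: [-7, 1]
step 9: [-7]
step 10: [-7, 2]
step 11: [-7, 2, 1]
step 12: [-7, 2, 1, -1]
step 13: [-7, 2, 1, -1, 4]
step 14: [-7, 2, 1, -1, 4, 9]
step 15: [-7, 2, 1, -1, 4, 9, 9]
The first disagreement with the record is at step 5, where the value should be top = -10.

step 5, top = -10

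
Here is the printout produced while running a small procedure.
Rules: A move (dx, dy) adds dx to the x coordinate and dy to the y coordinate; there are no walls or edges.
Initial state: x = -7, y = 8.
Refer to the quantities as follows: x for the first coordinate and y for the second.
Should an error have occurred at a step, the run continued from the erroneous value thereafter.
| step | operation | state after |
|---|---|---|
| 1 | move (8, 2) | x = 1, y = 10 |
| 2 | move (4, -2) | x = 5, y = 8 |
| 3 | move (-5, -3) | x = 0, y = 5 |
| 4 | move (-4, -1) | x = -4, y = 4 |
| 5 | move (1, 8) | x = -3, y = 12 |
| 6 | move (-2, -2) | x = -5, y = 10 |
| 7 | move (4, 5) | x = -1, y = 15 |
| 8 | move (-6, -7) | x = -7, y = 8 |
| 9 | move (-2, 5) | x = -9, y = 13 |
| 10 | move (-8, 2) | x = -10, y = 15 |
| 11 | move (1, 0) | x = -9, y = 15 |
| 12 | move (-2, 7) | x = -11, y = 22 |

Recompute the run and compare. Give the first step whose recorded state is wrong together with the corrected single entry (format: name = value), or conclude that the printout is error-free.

step 10, x = -17

Step 1: x = -7 + (8) = 1, y = 8 + (2) = 10 — matches.
Step 2: x = 1 + (4) = 5, y = 10 + (-2) = 8 — matches.
Step 3: x = 5 + (-5) = 0, y = 8 + (-3) = 5 — exactly as logged.
Step 4: x = 0 + (-4) = -4, y = 5 + (-1) = 4 — checks out.
Step 5: x = -4 + (1) = -3, y = 4 + (8) = 12 — in agreement.
Step 6: x = -3 + (-2) = -5, y = 12 + (-2) = 10 — exactly as logged.
Step 7: x = -5 + (4) = -1, y = 10 + (5) = 15 — verified.
Step 8: x = -1 + (-6) = -7, y = 15 + (-7) = 8 — same as recorded.
Step 9: x = -7 + (-2) = -9, y = 8 + (5) = 13 — confirmed correct.
Step 10: x = -9 + (-8) = -17, y = 13 + (2) = 15 — the recorded entry deviates here.
The earliest wrong entry is at step 10: it should read x = -17.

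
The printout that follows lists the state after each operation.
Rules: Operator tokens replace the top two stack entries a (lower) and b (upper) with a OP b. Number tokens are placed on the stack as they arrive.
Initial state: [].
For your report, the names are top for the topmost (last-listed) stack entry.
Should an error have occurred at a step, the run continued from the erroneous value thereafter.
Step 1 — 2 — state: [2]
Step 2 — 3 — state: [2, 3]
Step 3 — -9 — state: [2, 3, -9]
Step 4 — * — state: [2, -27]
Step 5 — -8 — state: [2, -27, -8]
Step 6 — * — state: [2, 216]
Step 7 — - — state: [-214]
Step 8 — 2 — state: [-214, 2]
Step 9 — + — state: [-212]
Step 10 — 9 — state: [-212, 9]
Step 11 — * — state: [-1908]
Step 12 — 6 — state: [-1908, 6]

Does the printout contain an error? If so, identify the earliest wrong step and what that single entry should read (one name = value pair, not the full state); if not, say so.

Recomputing the run from the initial state:
step 1: [2]
step 2: [2, 3]
step 3: [2, 3, -9]
step 4: [2, -27]
step 5: [2, -27, -8]
step 6: [2, 216]
step 7: [-214]
step 8: [-214, 2]
step 9: [-212]
step 10: [-212, 9]
step 11: [-1908]
step 12: [-1908, 6]
This matches the printout at every step.

no error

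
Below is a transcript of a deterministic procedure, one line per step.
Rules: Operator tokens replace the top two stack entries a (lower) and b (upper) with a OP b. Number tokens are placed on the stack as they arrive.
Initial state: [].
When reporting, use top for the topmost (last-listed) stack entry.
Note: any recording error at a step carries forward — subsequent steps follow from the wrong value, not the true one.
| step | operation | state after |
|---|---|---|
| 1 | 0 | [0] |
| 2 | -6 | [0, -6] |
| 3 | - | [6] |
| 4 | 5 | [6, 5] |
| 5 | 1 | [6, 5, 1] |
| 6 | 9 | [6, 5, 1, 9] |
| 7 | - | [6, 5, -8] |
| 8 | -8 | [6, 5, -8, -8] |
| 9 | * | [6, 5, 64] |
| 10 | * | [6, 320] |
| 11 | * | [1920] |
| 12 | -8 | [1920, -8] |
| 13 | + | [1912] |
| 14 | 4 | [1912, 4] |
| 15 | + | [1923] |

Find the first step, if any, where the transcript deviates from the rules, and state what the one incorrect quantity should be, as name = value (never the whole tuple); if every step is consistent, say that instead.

step 15, top = 1916

step 1: push 0: top = 0 -> matches
step 2: push -6: top = -6 -> consistent with the transcript
step 3: 0 - -6 = 6 -> same as recorded
step 4: push 5: top = 5 -> matches
step 5: push 1: top = 1 -> agrees with the transcript
step 6: push 9: top = 9 -> consistent with the transcript
step 7: 1 - 9 = -8 -> matches
step 8: push -8: top = -8 -> matches
step 9: -8 * -8 = 64 -> checks out
step 10: 5 * 64 = 320 -> consistent with the transcript
step 11: 6 * 320 = 1920 -> no discrepancy
step 12: push -8: top = -8 -> verified
step 13: 1920 + -8 = 1912 -> checks out
step 14: push 4: top = 4 -> no discrepancy
step 15: 1912 + 4 = 1916 -> the recorded entry deviates here
The audit stops at step 15: the recorded entry is wrong and should be top = 1916.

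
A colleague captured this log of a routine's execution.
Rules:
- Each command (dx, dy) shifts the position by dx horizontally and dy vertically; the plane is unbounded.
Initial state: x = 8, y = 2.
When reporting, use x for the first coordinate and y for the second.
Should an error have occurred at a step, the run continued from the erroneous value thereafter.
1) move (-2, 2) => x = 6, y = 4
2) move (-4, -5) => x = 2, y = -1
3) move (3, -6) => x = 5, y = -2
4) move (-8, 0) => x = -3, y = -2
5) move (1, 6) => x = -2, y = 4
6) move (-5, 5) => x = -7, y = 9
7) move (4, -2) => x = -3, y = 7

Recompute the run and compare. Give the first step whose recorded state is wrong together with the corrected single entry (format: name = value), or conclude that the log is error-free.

step 3, y = -7

step 1: x = 8 + (-2) = 6, y = 2 + (2) = 4 -> exactly as logged
step 2: x = 6 + (-4) = 2, y = 4 + (-5) = -1 -> in agreement
step 3: x = 2 + (3) = 5, y = -1 + (-6) = -7 -> the log has a different value
The audit stops at step 3: the recorded entry is wrong and should be y = -7.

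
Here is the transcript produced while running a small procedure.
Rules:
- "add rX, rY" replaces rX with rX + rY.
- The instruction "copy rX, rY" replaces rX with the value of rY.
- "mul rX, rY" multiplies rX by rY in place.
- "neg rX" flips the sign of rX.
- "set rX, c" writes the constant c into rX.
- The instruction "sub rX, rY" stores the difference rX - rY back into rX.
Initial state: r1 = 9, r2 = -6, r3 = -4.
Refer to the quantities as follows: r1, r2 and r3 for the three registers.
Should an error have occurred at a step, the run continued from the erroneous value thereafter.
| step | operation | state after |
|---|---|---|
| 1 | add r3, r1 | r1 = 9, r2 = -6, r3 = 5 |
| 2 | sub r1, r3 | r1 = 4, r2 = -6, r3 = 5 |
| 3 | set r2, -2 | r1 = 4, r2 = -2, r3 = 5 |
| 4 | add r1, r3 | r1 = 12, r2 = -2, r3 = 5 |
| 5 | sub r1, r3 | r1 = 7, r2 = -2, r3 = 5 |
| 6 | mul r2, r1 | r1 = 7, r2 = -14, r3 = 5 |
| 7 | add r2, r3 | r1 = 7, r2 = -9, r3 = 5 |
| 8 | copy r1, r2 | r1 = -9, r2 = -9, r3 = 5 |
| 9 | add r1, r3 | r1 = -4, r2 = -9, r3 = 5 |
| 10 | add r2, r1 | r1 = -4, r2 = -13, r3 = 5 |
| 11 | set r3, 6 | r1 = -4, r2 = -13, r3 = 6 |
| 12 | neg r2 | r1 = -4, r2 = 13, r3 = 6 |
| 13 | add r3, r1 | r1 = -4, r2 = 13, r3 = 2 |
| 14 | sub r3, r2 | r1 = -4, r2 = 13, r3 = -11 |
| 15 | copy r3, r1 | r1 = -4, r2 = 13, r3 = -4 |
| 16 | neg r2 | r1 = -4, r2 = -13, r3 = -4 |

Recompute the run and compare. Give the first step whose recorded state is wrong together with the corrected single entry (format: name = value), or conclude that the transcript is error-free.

1. r3 = -4 + 9 = 5 (exactly as logged)
2. r1 = 9 - 5 = 4 (matches)
3. r2 = -2 (agrees with the transcript)
4. r1 = 4 + 5 = 9 (the recorded entry deviates here)
Step 4 is the first one off; corrected, r1 = 9.

step 4, r1 = 9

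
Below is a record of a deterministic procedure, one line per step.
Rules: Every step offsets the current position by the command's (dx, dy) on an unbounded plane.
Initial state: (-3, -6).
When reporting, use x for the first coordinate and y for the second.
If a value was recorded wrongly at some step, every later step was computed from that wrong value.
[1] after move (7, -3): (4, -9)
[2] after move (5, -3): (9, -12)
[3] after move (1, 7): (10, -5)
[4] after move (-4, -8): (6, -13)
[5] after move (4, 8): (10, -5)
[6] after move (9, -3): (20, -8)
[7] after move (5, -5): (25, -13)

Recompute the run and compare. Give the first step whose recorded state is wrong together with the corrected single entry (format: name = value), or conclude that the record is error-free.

step 6, x = 19

step 1: x = -3 + (7) = 4, y = -6 + (-3) = -9 -> exactly as logged
step 2: x = 4 + (5) = 9, y = -9 + (-3) = -12 -> in agreement
step 3: x = 9 + (1) = 10, y = -12 + (7) = -5 -> agrees with the record
step 4: x = 10 + (-4) = 6, y = -5 + (-8) = -13 -> checks out
step 5: x = 6 + (4) = 10, y = -13 + (8) = -5 -> agrees with the record
step 6: x = 10 + (9) = 19, y = -5 + (-3) = -8 -> the record disagrees here
Step 6 is the first one off; corrected, x = 19.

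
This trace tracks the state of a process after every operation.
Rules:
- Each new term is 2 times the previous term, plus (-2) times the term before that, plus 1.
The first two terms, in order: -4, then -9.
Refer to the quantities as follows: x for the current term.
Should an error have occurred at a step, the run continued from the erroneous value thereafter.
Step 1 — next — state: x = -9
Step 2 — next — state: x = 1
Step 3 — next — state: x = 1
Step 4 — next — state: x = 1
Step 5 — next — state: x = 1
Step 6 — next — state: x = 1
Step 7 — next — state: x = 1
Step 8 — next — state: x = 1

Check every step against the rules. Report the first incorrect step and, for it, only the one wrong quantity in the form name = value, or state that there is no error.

step 3, x = 21

1. x = 2*(-9) + (-2)*(-4) + (1) = -9 (same as recorded)
2. x = 2*(-9) + (-2)*(-9) + (1) = 1 (checks out)
3. x = 2*(1) + (-2)*(-9) + (1) = 21 (the entry is off here)
The earliest wrong entry is at step 3: it should read x = 21.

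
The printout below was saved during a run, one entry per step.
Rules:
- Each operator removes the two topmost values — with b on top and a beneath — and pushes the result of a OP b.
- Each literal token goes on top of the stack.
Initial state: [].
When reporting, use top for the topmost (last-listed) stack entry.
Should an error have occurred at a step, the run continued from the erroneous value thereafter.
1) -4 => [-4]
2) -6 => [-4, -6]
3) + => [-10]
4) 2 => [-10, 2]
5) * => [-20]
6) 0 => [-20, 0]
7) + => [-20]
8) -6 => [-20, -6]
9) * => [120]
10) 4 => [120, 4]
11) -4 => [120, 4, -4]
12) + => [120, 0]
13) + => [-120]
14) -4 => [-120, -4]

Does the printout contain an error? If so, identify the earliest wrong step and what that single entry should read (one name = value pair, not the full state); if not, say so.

step 13, top = 120

step 1: push -4: top = -4 -> consistent with the printout
step 2: push -6: top = -6 -> verified
step 3: -4 + -6 = -10 -> in agreement
step 4: push 2: top = 2 -> exactly as logged
step 5: -10 * 2 = -20 -> verified
step 6: push 0: top = 0 -> in agreement
step 7: -20 + 0 = -20 -> consistent with the printout
step 8: push -6: top = -6 -> in agreement
step 9: -20 * -6 = 120 -> consistent with the printout
step 10: push 4: top = 4 -> consistent with the printout
step 11: push -4: top = -4 -> confirmed correct
step 12: 4 + -4 = 0 -> agrees with the printout
step 13: 120 + 0 = 120 -> the printout has a different value
That makes step 13 the first incorrect line — top = 120 is what it should show.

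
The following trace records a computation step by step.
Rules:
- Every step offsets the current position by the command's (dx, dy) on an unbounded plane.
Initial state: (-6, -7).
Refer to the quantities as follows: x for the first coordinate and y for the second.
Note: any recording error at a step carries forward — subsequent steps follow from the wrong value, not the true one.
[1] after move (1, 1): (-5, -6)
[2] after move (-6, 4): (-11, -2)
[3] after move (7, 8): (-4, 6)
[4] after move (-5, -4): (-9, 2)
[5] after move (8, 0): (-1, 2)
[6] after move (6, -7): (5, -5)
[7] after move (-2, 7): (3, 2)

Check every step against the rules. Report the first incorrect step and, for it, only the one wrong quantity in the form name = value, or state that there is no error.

no error

step 1: x = -6 + (1) = -5, y = -7 + (1) = -6 -> confirmed correct
step 2: x = -5 + (-6) = -11, y = -6 + (4) = -2 -> matches
step 3: x = -11 + (7) = -4, y = -2 + (8) = 6 -> checks out
step 4: x = -4 + (-5) = -9, y = 6 + (-4) = 2 -> agrees with the trace
step 5: x = -9 + (8) = -1, y = 2 + (0) = 2 -> same as recorded
step 6: x = -1 + (6) = 5, y = 2 + (-7) = -5 -> same as recorded
step 7: x = 5 + (-2) = 3, y = -5 + (7) = 2 -> checks out
The recomputation confirms every line.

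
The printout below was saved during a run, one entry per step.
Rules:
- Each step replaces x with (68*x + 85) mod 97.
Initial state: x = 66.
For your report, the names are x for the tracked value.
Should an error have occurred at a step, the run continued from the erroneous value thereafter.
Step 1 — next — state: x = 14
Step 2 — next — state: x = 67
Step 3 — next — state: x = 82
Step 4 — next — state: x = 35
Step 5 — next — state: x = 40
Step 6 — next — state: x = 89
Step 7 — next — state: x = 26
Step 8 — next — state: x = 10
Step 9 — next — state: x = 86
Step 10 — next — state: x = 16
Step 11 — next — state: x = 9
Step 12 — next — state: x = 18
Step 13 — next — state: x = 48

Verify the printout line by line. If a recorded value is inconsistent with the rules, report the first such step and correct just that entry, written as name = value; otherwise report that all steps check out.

Recomputing the run from the initial state:
step 1: x = 14
step 2: x = 67
step 3: x = 82
step 4: x = 35
step 5: x = 40
step 6: x = 89
step 7: x = 26
step 8: x = 10
step 9: x = 86
step 10: x = 16
step 11: x = 9
step 12: x = 18
step 13: x = 48
This matches the printout at every step.

no error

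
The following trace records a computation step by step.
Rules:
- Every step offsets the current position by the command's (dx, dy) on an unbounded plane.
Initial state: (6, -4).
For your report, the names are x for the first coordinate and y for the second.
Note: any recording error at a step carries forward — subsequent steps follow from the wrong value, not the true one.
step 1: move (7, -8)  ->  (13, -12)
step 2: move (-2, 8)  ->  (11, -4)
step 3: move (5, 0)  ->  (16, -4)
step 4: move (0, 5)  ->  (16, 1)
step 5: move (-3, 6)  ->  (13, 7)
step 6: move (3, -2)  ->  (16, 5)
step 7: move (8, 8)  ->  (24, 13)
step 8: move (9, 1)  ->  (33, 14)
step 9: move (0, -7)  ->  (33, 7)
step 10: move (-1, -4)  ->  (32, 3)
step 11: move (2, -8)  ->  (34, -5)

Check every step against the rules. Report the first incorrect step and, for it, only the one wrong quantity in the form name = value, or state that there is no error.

Recomputing the run from the initial state:
step 1: x = 13, y = -12
step 2: x = 11, y = -4
step 3: x = 16, y = -4
step 4: x = 16, y = 1
step 5: x = 13, y = 7
step 6: x = 16, y = 5
step 7: x = 24, y = 13
step 8: x = 33, y = 14
step 9: x = 33, y = 7
step 10: x = 32, y = 3
step 11: x = 34, y = -5
This matches the trace at every step.

no error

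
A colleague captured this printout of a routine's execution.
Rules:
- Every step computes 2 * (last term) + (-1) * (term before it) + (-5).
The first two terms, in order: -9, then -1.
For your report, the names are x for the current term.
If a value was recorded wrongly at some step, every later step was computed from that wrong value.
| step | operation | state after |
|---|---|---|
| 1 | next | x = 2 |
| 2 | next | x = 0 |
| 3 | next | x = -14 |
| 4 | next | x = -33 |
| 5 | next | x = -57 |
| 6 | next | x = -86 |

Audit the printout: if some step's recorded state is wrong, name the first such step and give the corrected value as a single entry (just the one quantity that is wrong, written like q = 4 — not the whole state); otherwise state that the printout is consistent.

1. x = 2*(-1) + (-1)*(-9) + (-5) = 2 (in agreement)
2. x = 2*(2) + (-1)*(-1) + (-5) = 0 (agrees with the printout)
3. x = 2*(0) + (-1)*(2) + (-5) = -7 (the printout has a different value)
Conclusion: step 3 carries the first error; the entry should be x = -7.

step 3, x = -7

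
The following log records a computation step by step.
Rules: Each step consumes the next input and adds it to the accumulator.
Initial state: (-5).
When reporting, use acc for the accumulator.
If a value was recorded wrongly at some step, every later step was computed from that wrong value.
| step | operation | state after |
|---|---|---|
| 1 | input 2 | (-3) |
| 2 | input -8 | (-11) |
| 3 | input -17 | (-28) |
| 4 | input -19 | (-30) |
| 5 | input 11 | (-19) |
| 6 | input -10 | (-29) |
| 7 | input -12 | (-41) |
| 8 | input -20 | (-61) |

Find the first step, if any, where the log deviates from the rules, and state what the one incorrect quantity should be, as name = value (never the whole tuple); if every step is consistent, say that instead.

step 1: acc = -5 + 2 = -3 -> agrees with the log
step 2: acc = -3 + -8 = -11 -> consistent with the log
step 3: acc = -11 + -17 = -28 -> agrees with the log
step 4: acc = -28 + -19 = -47 -> not what was recorded
The audit stops at step 4: the recorded entry is wrong and should be acc = -47.

step 4, acc = -47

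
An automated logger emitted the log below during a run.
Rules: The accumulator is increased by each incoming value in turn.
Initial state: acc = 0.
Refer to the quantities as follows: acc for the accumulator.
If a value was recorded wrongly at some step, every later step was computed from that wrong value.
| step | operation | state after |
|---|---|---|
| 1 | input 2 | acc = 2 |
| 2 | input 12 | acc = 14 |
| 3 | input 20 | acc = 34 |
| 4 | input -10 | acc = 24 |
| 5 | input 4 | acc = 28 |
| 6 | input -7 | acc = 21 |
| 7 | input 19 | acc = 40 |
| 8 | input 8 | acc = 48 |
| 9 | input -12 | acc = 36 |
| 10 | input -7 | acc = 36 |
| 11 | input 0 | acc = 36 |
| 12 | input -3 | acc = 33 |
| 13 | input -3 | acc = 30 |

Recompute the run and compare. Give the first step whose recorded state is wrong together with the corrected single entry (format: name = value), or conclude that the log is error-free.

step 10, acc = 29

Recomputing the run from the initial state:
step 1: acc = 2
step 2: acc = 14
step 3: acc = 34
step 4: acc = 24
step 5: acc = 28
step 6: acc = 21
step 7: acc = 40
step 8: acc = 48
step 9: acc = 36
step 10: acc = 29
step 11: acc = 29
step 12: acc = 26
step 13: acc = 23
The first disagreement with the log is at step 10, where the value should be acc = 29.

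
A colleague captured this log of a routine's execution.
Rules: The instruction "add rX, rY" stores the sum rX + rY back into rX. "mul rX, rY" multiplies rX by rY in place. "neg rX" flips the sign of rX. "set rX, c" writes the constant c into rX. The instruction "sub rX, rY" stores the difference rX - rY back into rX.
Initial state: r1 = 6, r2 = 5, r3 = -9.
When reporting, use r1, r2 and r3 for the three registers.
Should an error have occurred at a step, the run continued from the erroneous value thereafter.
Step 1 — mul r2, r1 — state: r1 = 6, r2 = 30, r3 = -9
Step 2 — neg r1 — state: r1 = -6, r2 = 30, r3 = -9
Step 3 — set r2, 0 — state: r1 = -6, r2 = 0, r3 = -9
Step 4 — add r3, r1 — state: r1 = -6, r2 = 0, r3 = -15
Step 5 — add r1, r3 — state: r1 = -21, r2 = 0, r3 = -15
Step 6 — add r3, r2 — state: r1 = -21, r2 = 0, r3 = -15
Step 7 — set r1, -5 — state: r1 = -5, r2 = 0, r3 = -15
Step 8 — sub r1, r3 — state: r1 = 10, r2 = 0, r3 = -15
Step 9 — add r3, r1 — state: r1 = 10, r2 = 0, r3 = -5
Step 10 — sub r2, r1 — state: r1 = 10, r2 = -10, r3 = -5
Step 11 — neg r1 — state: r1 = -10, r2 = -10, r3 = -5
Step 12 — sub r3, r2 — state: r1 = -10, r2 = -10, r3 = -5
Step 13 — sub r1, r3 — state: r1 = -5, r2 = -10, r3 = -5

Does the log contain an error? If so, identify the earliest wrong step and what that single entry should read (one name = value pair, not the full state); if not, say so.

step 12, r3 = 5

Recomputing the run from the initial state:
step 1: r1 = 6, r2 = 30, r3 = -9
step 2: r1 = -6, r2 = 30, r3 = -9
step 3: r1 = -6, r2 = 0, r3 = -9
step 4: r1 = -6, r2 = 0, r3 = -15
step 5: r1 = -21, r2 = 0, r3 = -15
step 6: r1 = -21, r2 = 0, r3 = -15
step 7: r1 = -5, r2 = 0, r3 = -15
step 8: r1 = 10, r2 = 0, r3 = -15
step 9: r1 = 10, r2 = 0, r3 = -5
step 10: r1 = 10, r2 = -10, r3 = -5
step 11: r1 = -10, r2 = -10, r3 = -5
step 12: r1 = -10, r2 = -10, r3 = 5
step 13: r1 = -15, r2 = -10, r3 = 5
The first disagreement with the log is at step 12, where the value should be r3 = 5.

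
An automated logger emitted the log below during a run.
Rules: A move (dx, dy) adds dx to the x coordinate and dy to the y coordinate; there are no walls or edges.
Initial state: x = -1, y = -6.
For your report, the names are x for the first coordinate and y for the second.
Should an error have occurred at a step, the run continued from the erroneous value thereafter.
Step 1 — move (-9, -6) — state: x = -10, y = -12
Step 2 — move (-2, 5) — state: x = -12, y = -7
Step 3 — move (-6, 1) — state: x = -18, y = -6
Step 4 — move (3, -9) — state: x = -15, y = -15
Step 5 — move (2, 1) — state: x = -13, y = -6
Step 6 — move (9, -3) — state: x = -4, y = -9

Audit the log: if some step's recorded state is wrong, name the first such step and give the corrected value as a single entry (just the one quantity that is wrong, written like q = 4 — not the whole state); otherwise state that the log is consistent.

step 5, y = -14

Step 1: x = -1 + (-9) = -10, y = -6 + (-6) = -12 — checks out.
Step 2: x = -10 + (-2) = -12, y = -12 + (5) = -7 — exactly as logged.
Step 3: x = -12 + (-6) = -18, y = -7 + (1) = -6 — exactly as logged.
Step 4: x = -18 + (3) = -15, y = -6 + (-9) = -15 — confirmed correct.
Step 5: x = -15 + (2) = -13, y = -15 + (1) = -14 — the log disagrees here.
First incorrect step: 5; the correct value is y = -14.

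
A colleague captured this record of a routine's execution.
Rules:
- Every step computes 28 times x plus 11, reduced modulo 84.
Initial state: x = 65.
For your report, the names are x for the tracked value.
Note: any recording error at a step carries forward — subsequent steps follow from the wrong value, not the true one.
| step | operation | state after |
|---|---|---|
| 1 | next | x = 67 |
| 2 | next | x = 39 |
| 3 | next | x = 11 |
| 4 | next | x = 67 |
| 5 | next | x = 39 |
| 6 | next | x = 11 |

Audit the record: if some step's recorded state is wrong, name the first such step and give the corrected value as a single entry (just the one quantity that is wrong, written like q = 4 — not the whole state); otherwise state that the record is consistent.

no error

Step 1: x = (28*65 + 11) mod 84 = 67 — in agreement.
Step 2: x = (28*67 + 11) mod 84 = 39 — confirmed correct.
Step 3: x = (28*39 + 11) mod 84 = 11 — same as recorded.
Step 4: x = (28*11 + 11) mod 84 = 67 — agrees with the record.
Step 5: x = (28*67 + 11) mod 84 = 39 — exactly as logged.
Step 6: x = (28*39 + 11) mod 84 = 11 — verified.
The recomputation confirms every line.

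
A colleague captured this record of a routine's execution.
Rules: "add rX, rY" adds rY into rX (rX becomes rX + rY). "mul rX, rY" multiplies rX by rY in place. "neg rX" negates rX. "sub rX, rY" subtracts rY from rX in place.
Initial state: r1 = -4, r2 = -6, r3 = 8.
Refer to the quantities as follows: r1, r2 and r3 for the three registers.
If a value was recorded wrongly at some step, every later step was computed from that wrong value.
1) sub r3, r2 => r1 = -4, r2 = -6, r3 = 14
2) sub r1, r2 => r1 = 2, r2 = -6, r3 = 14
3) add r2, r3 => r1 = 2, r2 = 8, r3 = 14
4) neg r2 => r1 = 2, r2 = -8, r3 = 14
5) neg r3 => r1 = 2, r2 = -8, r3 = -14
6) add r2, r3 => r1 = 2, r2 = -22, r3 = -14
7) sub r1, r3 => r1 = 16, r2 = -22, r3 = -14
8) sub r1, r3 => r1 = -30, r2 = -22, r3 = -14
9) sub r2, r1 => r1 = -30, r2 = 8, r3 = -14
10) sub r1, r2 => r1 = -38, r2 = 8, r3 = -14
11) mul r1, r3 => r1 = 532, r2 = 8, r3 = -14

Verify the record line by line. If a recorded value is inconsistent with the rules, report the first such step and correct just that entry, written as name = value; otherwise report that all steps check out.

step 8, r1 = 30

1. r3 = 8 - -6 = 14 (matches)
2. r1 = -4 - -6 = 2 (consistent with the record)
3. r2 = -6 + 14 = 8 (confirmed correct)
4. r2 = -(8) = -8 (verified)
5. r3 = -(14) = -14 (consistent with the record)
6. r2 = -8 + -14 = -22 (no discrepancy)
7. r1 = 2 - -14 = 16 (no discrepancy)
8. r1 = 16 - -14 = 30 (the record disagrees here)
Conclusion: step 8 carries the first error; the entry should be r1 = 30.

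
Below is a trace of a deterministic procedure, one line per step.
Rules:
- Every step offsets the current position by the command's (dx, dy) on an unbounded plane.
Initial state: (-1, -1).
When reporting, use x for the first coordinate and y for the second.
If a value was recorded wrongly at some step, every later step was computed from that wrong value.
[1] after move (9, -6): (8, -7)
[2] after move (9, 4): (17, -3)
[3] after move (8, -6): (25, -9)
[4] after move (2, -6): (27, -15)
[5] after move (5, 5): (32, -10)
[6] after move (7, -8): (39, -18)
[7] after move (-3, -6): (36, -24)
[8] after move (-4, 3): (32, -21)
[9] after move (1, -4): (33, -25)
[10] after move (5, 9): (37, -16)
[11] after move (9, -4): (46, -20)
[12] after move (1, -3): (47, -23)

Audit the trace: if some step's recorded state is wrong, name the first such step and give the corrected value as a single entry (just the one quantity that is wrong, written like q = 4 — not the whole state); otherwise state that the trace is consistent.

step 10, x = 38

Recomputing the run from the initial state:
step 1: x = 8, y = -7
step 2: x = 17, y = -3
step 3: x = 25, y = -9
step 4: x = 27, y = -15
step 5: x = 32, y = -10
step 6: x = 39, y = -18
step 7: x = 36, y = -24
step 8: x = 32, y = -21
step 9: x = 33, y = -25
step 10: x = 38, y = -16
step 11: x = 47, y = -20
step 12: x = 48, y = -23
The first disagreement with the trace is at step 10, where the value should be x = 38.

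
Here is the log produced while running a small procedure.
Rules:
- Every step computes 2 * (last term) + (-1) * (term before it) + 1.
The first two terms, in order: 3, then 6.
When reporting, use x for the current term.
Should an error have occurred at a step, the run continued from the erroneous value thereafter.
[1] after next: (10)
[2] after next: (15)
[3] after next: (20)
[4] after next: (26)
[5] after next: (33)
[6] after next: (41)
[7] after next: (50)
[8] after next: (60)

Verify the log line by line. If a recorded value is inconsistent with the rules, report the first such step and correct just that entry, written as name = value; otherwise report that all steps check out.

step 3, x = 21

Step 1: x = 2*(6) + (-1)*(3) + (1) = 10 — exactly as logged.
Step 2: x = 2*(10) + (-1)*(6) + (1) = 15 — exactly as logged.
Step 3: x = 2*(15) + (-1)*(10) + (1) = 21 — this is not what the log shows.
Step 3 is the first one off; corrected, x = 21.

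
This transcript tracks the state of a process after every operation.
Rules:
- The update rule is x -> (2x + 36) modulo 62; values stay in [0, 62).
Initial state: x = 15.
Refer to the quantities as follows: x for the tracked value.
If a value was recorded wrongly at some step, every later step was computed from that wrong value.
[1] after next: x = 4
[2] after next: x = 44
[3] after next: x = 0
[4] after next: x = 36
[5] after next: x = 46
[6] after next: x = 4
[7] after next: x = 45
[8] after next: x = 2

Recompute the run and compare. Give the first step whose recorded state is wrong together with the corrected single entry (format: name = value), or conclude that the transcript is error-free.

Recomputing the run from the initial state:
step 1: x = 4
step 2: x = 44
step 3: x = 0
step 4: x = 36
step 5: x = 46
step 6: x = 4
step 7: x = 44
step 8: x = 0
The first disagreement with the transcript is at step 7, where the value should be x = 44.

step 7, x = 44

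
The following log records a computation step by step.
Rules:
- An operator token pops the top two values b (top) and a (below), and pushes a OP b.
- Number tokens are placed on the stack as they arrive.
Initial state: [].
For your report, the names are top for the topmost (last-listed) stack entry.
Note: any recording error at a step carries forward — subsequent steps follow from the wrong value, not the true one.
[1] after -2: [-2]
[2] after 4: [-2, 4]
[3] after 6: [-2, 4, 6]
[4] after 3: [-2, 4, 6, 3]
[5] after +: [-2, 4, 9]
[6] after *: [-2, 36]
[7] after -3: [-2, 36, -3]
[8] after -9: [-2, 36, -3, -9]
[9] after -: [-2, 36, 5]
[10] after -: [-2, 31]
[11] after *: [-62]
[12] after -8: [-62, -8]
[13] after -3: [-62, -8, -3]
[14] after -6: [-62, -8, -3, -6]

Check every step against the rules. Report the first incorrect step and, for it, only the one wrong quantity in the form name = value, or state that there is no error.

step 1: push -2: top = -2 -> verified
step 2: push 4: top = 4 -> matches
step 3: push 6: top = 6 -> verified
step 4: push 3: top = 3 -> exactly as logged
step 5: 6 + 3 = 9 -> matches
step 6: 4 * 9 = 36 -> in agreement
step 7: push -3: top = -3 -> agrees with the log
step 8: push -9: top = -9 -> checks out
step 9: -3 - -9 = 6 -> a discrepancy with the log
The audit stops at step 9: the recorded entry is wrong and should be top = 6.

step 9, top = 6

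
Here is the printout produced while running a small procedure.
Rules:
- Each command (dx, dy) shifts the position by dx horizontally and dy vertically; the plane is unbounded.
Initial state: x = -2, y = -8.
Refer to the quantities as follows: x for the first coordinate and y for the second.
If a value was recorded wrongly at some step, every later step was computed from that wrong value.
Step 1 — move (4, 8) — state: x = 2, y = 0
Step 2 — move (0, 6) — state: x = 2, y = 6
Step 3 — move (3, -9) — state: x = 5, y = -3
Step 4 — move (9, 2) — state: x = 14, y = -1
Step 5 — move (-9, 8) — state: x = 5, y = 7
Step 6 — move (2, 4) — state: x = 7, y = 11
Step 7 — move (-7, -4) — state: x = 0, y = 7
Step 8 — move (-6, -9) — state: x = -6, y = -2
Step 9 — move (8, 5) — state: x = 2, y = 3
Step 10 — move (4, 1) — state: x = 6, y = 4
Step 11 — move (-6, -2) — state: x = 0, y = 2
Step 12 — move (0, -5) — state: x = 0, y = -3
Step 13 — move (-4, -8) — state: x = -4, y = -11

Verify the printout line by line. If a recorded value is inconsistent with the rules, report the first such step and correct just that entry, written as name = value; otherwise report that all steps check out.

no error

Recomputing the run from the initial state:
step 1: x = 2, y = 0
step 2: x = 2, y = 6
step 3: x = 5, y = -3
step 4: x = 14, y = -1
step 5: x = 5, y = 7
step 6: x = 7, y = 11
step 7: x = 0, y = 7
step 8: x = -6, y = -2
step 9: x = 2, y = 3
step 10: x = 6, y = 4
step 11: x = 0, y = 2
step 12: x = 0, y = -3
step 13: x = -4, y = -11
This matches the printout at every step.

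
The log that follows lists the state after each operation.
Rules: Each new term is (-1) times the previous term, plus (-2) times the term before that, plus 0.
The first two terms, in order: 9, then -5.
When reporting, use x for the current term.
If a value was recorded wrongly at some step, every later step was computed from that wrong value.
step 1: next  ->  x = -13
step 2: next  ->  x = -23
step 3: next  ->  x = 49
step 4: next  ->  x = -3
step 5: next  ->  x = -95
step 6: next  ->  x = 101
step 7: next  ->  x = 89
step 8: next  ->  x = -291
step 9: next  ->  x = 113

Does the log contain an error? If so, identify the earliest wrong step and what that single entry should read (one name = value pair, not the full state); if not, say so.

1. x = -1*(-5) + (-2)*(9) + (0) = -13 (same as recorded)
2. x = -1*(-13) + (-2)*(-5) + (0) = 23 (the recorded entry deviates here)
First deviation found at step 2; the corrected entry is x = 23.

step 2, x = 23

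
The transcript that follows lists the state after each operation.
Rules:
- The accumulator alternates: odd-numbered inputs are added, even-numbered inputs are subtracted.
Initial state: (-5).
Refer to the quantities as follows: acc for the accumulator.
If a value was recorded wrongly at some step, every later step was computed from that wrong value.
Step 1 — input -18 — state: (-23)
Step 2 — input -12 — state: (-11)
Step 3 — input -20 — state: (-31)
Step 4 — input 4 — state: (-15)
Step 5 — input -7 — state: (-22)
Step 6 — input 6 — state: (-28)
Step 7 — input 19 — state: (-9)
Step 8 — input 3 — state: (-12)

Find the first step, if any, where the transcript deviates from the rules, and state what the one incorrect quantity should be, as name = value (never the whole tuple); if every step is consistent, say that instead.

1. acc = -5 + -18 = -23 (agrees with the transcript)
2. acc = -23 - -12 = -11 (exactly as logged)
3. acc = -11 + -20 = -31 (matches)
4. acc = -31 - 4 = -35 (the transcript disagrees here)
The earliest wrong entry is at step 4: it should read acc = -35.

step 4, acc = -35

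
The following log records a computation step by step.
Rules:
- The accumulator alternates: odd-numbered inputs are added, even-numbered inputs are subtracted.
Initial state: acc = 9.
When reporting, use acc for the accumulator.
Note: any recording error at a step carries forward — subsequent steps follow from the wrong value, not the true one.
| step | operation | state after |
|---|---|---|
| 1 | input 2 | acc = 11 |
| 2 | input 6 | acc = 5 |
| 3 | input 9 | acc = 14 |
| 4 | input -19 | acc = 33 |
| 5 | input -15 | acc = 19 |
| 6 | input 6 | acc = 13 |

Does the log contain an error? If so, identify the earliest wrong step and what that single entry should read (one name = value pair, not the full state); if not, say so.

step 5, acc = 18

Recomputing the run from the initial state:
step 1: acc = 11
step 2: acc = 5
step 3: acc = 14
step 4: acc = 33
step 5: acc = 18
step 6: acc = 12
The first disagreement with the log is at step 5, where the value should be acc = 18.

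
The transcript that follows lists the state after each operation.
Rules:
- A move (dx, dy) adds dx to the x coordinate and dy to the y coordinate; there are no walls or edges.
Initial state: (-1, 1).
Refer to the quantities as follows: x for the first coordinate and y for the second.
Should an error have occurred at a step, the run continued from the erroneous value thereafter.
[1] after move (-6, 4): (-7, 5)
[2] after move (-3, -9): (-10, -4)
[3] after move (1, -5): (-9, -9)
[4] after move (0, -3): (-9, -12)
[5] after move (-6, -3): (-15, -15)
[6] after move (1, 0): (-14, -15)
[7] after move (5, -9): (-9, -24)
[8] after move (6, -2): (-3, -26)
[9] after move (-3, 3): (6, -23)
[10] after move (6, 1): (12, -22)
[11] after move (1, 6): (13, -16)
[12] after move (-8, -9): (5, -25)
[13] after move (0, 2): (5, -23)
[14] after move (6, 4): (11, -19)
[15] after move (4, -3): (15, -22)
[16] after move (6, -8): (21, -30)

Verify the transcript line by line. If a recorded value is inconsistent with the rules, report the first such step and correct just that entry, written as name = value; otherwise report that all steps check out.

step 9, x = -6

Recomputing the run from the initial state:
step 1: x = -7, y = 5
step 2: x = -10, y = -4
step 3: x = -9, y = -9
step 4: x = -9, y = -12
step 5: x = -15, y = -15
step 6: x = -14, y = -15
step 7: x = -9, y = -24
step 8: x = -3, y = -26
step 9: x = -6, y = -23
step 10: x = 0, y = -22
step 11: x = 1, y = -16
step 12: x = -7, y = -25
step 13: x = -7, y = -23
step 14: x = -1, y = -19
step 15: x = 3, y = -22
step 16: x = 9, y = -30
The first disagreement with the transcript is at step 9, where the value should be x = -6.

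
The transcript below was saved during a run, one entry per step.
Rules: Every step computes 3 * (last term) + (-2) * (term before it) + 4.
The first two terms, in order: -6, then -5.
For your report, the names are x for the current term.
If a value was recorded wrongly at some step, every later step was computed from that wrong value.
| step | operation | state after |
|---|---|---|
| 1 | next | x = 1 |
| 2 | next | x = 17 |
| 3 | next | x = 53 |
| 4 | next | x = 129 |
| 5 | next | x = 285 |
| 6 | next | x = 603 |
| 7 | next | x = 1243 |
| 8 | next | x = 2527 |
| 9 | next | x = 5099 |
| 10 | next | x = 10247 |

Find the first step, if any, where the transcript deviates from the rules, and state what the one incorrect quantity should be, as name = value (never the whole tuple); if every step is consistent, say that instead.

step 6, x = 601

Recomputing the run from the initial state:
step 1: x = 1
step 2: x = 17
step 3: x = 53
step 4: x = 129
step 5: x = 285
step 6: x = 601
step 7: x = 1237
step 8: x = 2513
step 9: x = 5069
step 10: x = 10185
The first disagreement with the transcript is at step 6, where the value should be x = 601.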